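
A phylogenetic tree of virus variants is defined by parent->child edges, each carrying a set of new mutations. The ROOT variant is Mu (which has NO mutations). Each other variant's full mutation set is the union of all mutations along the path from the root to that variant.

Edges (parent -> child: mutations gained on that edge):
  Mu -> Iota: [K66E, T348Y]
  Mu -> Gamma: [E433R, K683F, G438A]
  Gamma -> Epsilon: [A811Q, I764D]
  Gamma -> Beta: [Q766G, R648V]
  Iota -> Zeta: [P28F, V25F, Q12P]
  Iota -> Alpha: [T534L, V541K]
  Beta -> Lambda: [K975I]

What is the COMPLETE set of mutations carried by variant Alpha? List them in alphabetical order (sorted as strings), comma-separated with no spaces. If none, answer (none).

At Mu: gained [] -> total []
At Iota: gained ['K66E', 'T348Y'] -> total ['K66E', 'T348Y']
At Alpha: gained ['T534L', 'V541K'] -> total ['K66E', 'T348Y', 'T534L', 'V541K']

Answer: K66E,T348Y,T534L,V541K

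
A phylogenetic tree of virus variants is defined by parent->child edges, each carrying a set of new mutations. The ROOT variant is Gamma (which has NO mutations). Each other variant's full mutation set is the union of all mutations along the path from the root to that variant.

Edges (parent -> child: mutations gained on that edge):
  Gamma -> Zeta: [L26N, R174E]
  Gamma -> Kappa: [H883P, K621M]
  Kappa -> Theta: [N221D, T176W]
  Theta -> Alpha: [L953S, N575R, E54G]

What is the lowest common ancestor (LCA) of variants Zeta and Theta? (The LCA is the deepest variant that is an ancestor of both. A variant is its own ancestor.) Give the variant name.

Path from root to Zeta: Gamma -> Zeta
  ancestors of Zeta: {Gamma, Zeta}
Path from root to Theta: Gamma -> Kappa -> Theta
  ancestors of Theta: {Gamma, Kappa, Theta}
Common ancestors: {Gamma}
Walk up from Theta: Theta (not in ancestors of Zeta), Kappa (not in ancestors of Zeta), Gamma (in ancestors of Zeta)
Deepest common ancestor (LCA) = Gamma

Answer: Gamma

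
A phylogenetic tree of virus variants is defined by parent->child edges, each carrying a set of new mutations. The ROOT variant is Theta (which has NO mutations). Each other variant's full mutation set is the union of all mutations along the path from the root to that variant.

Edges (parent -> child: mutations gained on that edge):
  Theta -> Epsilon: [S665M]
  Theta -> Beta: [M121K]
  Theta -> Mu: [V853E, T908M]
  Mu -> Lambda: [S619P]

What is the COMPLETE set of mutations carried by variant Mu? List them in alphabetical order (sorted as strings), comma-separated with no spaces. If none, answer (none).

Answer: T908M,V853E

Derivation:
At Theta: gained [] -> total []
At Mu: gained ['V853E', 'T908M'] -> total ['T908M', 'V853E']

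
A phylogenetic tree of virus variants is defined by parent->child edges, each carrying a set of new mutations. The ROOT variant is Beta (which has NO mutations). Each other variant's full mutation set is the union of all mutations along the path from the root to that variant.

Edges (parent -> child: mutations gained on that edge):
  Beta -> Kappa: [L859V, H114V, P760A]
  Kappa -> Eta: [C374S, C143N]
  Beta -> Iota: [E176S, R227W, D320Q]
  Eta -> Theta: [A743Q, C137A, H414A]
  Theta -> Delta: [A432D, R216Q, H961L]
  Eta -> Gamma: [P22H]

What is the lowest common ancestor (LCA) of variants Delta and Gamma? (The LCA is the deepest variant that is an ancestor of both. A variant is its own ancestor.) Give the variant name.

Path from root to Delta: Beta -> Kappa -> Eta -> Theta -> Delta
  ancestors of Delta: {Beta, Kappa, Eta, Theta, Delta}
Path from root to Gamma: Beta -> Kappa -> Eta -> Gamma
  ancestors of Gamma: {Beta, Kappa, Eta, Gamma}
Common ancestors: {Beta, Kappa, Eta}
Walk up from Gamma: Gamma (not in ancestors of Delta), Eta (in ancestors of Delta), Kappa (in ancestors of Delta), Beta (in ancestors of Delta)
Deepest common ancestor (LCA) = Eta

Answer: Eta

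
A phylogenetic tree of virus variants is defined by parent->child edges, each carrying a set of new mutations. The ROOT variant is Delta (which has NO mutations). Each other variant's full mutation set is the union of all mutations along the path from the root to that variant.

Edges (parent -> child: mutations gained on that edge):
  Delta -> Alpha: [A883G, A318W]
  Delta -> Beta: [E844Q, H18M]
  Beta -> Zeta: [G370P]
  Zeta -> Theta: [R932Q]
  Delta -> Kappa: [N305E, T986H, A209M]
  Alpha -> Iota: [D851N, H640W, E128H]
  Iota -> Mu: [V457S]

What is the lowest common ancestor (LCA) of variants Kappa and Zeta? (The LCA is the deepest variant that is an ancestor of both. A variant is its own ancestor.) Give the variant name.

Answer: Delta

Derivation:
Path from root to Kappa: Delta -> Kappa
  ancestors of Kappa: {Delta, Kappa}
Path from root to Zeta: Delta -> Beta -> Zeta
  ancestors of Zeta: {Delta, Beta, Zeta}
Common ancestors: {Delta}
Walk up from Zeta: Zeta (not in ancestors of Kappa), Beta (not in ancestors of Kappa), Delta (in ancestors of Kappa)
Deepest common ancestor (LCA) = Delta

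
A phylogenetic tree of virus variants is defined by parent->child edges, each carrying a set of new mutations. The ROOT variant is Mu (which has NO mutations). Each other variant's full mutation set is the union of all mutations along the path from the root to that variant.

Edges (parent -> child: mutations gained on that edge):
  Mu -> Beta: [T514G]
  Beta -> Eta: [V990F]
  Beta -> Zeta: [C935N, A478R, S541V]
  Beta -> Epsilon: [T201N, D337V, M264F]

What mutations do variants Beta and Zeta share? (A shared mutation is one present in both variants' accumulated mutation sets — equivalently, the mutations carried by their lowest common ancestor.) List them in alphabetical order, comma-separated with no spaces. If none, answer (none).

Accumulating mutations along path to Beta:
  At Mu: gained [] -> total []
  At Beta: gained ['T514G'] -> total ['T514G']
Mutations(Beta) = ['T514G']
Accumulating mutations along path to Zeta:
  At Mu: gained [] -> total []
  At Beta: gained ['T514G'] -> total ['T514G']
  At Zeta: gained ['C935N', 'A478R', 'S541V'] -> total ['A478R', 'C935N', 'S541V', 'T514G']
Mutations(Zeta) = ['A478R', 'C935N', 'S541V', 'T514G']
Intersection: ['T514G'] ∩ ['A478R', 'C935N', 'S541V', 'T514G'] = ['T514G']

Answer: T514G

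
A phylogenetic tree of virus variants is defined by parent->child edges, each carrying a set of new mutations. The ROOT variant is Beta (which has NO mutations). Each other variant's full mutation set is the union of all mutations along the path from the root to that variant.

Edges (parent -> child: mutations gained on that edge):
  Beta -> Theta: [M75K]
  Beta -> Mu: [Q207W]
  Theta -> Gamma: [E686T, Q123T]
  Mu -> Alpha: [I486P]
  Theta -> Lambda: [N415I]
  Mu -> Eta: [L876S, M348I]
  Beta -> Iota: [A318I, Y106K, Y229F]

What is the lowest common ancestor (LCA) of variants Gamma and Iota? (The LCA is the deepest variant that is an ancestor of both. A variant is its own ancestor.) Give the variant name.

Path from root to Gamma: Beta -> Theta -> Gamma
  ancestors of Gamma: {Beta, Theta, Gamma}
Path from root to Iota: Beta -> Iota
  ancestors of Iota: {Beta, Iota}
Common ancestors: {Beta}
Walk up from Iota: Iota (not in ancestors of Gamma), Beta (in ancestors of Gamma)
Deepest common ancestor (LCA) = Beta

Answer: Beta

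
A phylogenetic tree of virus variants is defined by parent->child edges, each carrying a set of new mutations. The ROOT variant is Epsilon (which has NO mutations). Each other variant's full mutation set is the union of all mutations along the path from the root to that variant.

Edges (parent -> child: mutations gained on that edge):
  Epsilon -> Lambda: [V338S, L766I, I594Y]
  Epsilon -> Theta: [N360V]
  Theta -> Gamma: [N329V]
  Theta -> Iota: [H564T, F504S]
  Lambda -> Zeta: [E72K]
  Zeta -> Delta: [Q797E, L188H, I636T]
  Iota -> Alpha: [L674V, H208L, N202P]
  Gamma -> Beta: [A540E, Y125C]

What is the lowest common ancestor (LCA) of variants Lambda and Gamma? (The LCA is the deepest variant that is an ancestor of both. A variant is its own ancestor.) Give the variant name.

Answer: Epsilon

Derivation:
Path from root to Lambda: Epsilon -> Lambda
  ancestors of Lambda: {Epsilon, Lambda}
Path from root to Gamma: Epsilon -> Theta -> Gamma
  ancestors of Gamma: {Epsilon, Theta, Gamma}
Common ancestors: {Epsilon}
Walk up from Gamma: Gamma (not in ancestors of Lambda), Theta (not in ancestors of Lambda), Epsilon (in ancestors of Lambda)
Deepest common ancestor (LCA) = Epsilon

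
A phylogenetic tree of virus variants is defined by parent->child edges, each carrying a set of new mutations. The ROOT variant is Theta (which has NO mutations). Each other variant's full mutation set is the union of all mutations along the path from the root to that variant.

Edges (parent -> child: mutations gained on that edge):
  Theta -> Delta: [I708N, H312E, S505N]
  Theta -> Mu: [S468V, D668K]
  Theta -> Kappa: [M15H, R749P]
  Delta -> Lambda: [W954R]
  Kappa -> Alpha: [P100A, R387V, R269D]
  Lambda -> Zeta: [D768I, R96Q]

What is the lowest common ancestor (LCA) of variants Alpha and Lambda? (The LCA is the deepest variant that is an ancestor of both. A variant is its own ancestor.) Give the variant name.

Path from root to Alpha: Theta -> Kappa -> Alpha
  ancestors of Alpha: {Theta, Kappa, Alpha}
Path from root to Lambda: Theta -> Delta -> Lambda
  ancestors of Lambda: {Theta, Delta, Lambda}
Common ancestors: {Theta}
Walk up from Lambda: Lambda (not in ancestors of Alpha), Delta (not in ancestors of Alpha), Theta (in ancestors of Alpha)
Deepest common ancestor (LCA) = Theta

Answer: Theta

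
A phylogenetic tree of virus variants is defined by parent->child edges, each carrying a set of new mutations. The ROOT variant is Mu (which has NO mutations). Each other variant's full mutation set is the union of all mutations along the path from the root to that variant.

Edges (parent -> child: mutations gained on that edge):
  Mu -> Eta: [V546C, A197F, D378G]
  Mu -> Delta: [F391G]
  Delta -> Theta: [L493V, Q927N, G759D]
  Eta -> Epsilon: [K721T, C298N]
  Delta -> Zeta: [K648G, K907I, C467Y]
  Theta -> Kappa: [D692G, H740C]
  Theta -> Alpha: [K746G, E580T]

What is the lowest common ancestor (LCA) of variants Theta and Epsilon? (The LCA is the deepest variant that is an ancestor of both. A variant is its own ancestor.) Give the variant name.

Answer: Mu

Derivation:
Path from root to Theta: Mu -> Delta -> Theta
  ancestors of Theta: {Mu, Delta, Theta}
Path from root to Epsilon: Mu -> Eta -> Epsilon
  ancestors of Epsilon: {Mu, Eta, Epsilon}
Common ancestors: {Mu}
Walk up from Epsilon: Epsilon (not in ancestors of Theta), Eta (not in ancestors of Theta), Mu (in ancestors of Theta)
Deepest common ancestor (LCA) = Mu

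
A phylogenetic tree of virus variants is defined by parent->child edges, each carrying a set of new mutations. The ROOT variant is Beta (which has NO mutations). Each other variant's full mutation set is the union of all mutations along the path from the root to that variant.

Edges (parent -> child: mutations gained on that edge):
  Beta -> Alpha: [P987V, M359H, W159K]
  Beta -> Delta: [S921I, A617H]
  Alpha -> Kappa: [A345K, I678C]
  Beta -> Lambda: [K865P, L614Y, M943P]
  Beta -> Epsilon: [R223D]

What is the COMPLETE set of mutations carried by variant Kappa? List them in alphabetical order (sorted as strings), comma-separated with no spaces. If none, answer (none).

At Beta: gained [] -> total []
At Alpha: gained ['P987V', 'M359H', 'W159K'] -> total ['M359H', 'P987V', 'W159K']
At Kappa: gained ['A345K', 'I678C'] -> total ['A345K', 'I678C', 'M359H', 'P987V', 'W159K']

Answer: A345K,I678C,M359H,P987V,W159K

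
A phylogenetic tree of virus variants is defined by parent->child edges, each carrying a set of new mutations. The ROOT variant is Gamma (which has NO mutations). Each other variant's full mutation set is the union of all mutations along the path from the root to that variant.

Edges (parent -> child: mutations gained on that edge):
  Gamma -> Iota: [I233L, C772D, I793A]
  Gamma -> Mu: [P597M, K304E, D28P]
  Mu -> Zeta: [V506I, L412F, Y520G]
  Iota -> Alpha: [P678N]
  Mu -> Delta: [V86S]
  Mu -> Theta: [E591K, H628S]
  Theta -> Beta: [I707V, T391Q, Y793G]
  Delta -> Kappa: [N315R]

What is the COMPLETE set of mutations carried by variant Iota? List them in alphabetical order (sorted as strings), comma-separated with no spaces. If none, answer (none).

At Gamma: gained [] -> total []
At Iota: gained ['I233L', 'C772D', 'I793A'] -> total ['C772D', 'I233L', 'I793A']

Answer: C772D,I233L,I793A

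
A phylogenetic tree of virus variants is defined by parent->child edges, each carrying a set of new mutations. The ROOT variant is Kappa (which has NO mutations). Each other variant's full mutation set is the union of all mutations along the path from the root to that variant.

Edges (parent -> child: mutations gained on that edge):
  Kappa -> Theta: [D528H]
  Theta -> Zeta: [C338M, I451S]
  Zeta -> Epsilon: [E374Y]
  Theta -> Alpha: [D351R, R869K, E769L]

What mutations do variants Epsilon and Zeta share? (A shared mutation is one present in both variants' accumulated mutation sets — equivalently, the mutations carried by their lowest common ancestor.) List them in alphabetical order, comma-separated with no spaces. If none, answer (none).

Answer: C338M,D528H,I451S

Derivation:
Accumulating mutations along path to Epsilon:
  At Kappa: gained [] -> total []
  At Theta: gained ['D528H'] -> total ['D528H']
  At Zeta: gained ['C338M', 'I451S'] -> total ['C338M', 'D528H', 'I451S']
  At Epsilon: gained ['E374Y'] -> total ['C338M', 'D528H', 'E374Y', 'I451S']
Mutations(Epsilon) = ['C338M', 'D528H', 'E374Y', 'I451S']
Accumulating mutations along path to Zeta:
  At Kappa: gained [] -> total []
  At Theta: gained ['D528H'] -> total ['D528H']
  At Zeta: gained ['C338M', 'I451S'] -> total ['C338M', 'D528H', 'I451S']
Mutations(Zeta) = ['C338M', 'D528H', 'I451S']
Intersection: ['C338M', 'D528H', 'E374Y', 'I451S'] ∩ ['C338M', 'D528H', 'I451S'] = ['C338M', 'D528H', 'I451S']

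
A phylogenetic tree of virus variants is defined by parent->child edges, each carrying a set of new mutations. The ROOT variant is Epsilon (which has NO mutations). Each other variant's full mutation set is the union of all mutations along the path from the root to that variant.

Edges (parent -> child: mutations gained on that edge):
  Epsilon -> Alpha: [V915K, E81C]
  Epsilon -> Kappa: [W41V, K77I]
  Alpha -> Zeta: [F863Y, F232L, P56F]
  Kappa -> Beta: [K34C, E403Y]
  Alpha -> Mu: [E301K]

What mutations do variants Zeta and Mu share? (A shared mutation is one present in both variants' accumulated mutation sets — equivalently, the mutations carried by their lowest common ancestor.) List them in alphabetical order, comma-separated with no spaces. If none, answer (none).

Answer: E81C,V915K

Derivation:
Accumulating mutations along path to Zeta:
  At Epsilon: gained [] -> total []
  At Alpha: gained ['V915K', 'E81C'] -> total ['E81C', 'V915K']
  At Zeta: gained ['F863Y', 'F232L', 'P56F'] -> total ['E81C', 'F232L', 'F863Y', 'P56F', 'V915K']
Mutations(Zeta) = ['E81C', 'F232L', 'F863Y', 'P56F', 'V915K']
Accumulating mutations along path to Mu:
  At Epsilon: gained [] -> total []
  At Alpha: gained ['V915K', 'E81C'] -> total ['E81C', 'V915K']
  At Mu: gained ['E301K'] -> total ['E301K', 'E81C', 'V915K']
Mutations(Mu) = ['E301K', 'E81C', 'V915K']
Intersection: ['E81C', 'F232L', 'F863Y', 'P56F', 'V915K'] ∩ ['E301K', 'E81C', 'V915K'] = ['E81C', 'V915K']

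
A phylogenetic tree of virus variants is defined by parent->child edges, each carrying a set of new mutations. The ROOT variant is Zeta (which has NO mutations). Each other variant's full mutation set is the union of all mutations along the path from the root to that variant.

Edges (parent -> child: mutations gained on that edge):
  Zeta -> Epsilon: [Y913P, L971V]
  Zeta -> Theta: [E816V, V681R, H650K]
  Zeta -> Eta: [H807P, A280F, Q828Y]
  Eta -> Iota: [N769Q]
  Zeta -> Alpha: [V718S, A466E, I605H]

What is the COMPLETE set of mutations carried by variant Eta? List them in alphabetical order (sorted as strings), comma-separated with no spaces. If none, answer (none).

Answer: A280F,H807P,Q828Y

Derivation:
At Zeta: gained [] -> total []
At Eta: gained ['H807P', 'A280F', 'Q828Y'] -> total ['A280F', 'H807P', 'Q828Y']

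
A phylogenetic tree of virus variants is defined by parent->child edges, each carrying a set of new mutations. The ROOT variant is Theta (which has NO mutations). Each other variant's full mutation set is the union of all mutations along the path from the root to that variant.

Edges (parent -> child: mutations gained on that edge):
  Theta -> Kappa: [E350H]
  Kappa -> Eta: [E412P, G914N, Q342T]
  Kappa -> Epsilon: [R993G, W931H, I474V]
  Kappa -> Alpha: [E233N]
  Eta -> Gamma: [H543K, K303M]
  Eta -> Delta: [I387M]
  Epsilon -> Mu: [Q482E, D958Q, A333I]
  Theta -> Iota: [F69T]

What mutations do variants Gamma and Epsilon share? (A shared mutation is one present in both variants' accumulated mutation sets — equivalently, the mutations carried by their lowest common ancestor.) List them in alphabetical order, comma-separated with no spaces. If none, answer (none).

Answer: E350H

Derivation:
Accumulating mutations along path to Gamma:
  At Theta: gained [] -> total []
  At Kappa: gained ['E350H'] -> total ['E350H']
  At Eta: gained ['E412P', 'G914N', 'Q342T'] -> total ['E350H', 'E412P', 'G914N', 'Q342T']
  At Gamma: gained ['H543K', 'K303M'] -> total ['E350H', 'E412P', 'G914N', 'H543K', 'K303M', 'Q342T']
Mutations(Gamma) = ['E350H', 'E412P', 'G914N', 'H543K', 'K303M', 'Q342T']
Accumulating mutations along path to Epsilon:
  At Theta: gained [] -> total []
  At Kappa: gained ['E350H'] -> total ['E350H']
  At Epsilon: gained ['R993G', 'W931H', 'I474V'] -> total ['E350H', 'I474V', 'R993G', 'W931H']
Mutations(Epsilon) = ['E350H', 'I474V', 'R993G', 'W931H']
Intersection: ['E350H', 'E412P', 'G914N', 'H543K', 'K303M', 'Q342T'] ∩ ['E350H', 'I474V', 'R993G', 'W931H'] = ['E350H']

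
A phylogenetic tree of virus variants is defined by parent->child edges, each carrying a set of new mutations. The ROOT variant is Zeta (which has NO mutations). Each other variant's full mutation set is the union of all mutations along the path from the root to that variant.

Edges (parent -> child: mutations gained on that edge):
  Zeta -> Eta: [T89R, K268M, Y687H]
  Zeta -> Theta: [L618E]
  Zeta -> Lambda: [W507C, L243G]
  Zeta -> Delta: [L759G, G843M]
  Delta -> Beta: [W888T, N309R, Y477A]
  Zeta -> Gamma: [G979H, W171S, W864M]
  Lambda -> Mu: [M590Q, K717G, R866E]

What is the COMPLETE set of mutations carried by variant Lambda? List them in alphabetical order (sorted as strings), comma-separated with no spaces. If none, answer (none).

Answer: L243G,W507C

Derivation:
At Zeta: gained [] -> total []
At Lambda: gained ['W507C', 'L243G'] -> total ['L243G', 'W507C']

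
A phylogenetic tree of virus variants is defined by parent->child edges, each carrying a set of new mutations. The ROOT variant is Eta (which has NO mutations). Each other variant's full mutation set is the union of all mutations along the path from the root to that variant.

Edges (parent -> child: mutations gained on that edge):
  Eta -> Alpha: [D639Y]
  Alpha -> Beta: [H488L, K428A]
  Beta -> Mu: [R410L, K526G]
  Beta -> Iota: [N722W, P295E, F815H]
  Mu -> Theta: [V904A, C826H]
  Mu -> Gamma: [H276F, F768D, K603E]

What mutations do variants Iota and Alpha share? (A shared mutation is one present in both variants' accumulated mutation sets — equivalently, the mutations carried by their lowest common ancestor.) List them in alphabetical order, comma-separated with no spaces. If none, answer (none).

Answer: D639Y

Derivation:
Accumulating mutations along path to Iota:
  At Eta: gained [] -> total []
  At Alpha: gained ['D639Y'] -> total ['D639Y']
  At Beta: gained ['H488L', 'K428A'] -> total ['D639Y', 'H488L', 'K428A']
  At Iota: gained ['N722W', 'P295E', 'F815H'] -> total ['D639Y', 'F815H', 'H488L', 'K428A', 'N722W', 'P295E']
Mutations(Iota) = ['D639Y', 'F815H', 'H488L', 'K428A', 'N722W', 'P295E']
Accumulating mutations along path to Alpha:
  At Eta: gained [] -> total []
  At Alpha: gained ['D639Y'] -> total ['D639Y']
Mutations(Alpha) = ['D639Y']
Intersection: ['D639Y', 'F815H', 'H488L', 'K428A', 'N722W', 'P295E'] ∩ ['D639Y'] = ['D639Y']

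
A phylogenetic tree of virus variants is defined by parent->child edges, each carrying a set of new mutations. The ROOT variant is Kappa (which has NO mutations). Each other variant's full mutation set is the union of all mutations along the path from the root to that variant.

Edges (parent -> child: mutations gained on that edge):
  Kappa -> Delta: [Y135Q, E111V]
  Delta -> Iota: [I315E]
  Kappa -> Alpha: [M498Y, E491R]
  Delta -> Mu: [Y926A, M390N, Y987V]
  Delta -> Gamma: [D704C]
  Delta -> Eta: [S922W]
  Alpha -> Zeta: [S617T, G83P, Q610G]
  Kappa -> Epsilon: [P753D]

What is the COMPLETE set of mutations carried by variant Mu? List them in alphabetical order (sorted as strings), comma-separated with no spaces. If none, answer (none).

At Kappa: gained [] -> total []
At Delta: gained ['Y135Q', 'E111V'] -> total ['E111V', 'Y135Q']
At Mu: gained ['Y926A', 'M390N', 'Y987V'] -> total ['E111V', 'M390N', 'Y135Q', 'Y926A', 'Y987V']

Answer: E111V,M390N,Y135Q,Y926A,Y987V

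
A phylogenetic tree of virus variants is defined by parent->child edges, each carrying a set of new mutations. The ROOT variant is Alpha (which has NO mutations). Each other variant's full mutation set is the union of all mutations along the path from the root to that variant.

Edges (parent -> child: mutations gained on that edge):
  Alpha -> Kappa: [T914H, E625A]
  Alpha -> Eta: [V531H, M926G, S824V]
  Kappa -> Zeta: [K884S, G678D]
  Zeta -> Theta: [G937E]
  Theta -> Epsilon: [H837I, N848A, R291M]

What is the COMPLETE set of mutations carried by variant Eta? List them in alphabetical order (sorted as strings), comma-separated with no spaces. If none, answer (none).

Answer: M926G,S824V,V531H

Derivation:
At Alpha: gained [] -> total []
At Eta: gained ['V531H', 'M926G', 'S824V'] -> total ['M926G', 'S824V', 'V531H']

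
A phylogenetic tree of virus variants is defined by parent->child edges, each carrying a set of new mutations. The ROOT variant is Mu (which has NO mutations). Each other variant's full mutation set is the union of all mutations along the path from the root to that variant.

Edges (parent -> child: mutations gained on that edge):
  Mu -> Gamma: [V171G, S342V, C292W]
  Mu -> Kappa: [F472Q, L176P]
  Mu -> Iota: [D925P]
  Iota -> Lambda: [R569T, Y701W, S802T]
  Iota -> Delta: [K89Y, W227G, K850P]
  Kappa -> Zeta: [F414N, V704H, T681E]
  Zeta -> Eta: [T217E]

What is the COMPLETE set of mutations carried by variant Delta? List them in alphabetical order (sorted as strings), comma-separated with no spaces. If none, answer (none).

Answer: D925P,K850P,K89Y,W227G

Derivation:
At Mu: gained [] -> total []
At Iota: gained ['D925P'] -> total ['D925P']
At Delta: gained ['K89Y', 'W227G', 'K850P'] -> total ['D925P', 'K850P', 'K89Y', 'W227G']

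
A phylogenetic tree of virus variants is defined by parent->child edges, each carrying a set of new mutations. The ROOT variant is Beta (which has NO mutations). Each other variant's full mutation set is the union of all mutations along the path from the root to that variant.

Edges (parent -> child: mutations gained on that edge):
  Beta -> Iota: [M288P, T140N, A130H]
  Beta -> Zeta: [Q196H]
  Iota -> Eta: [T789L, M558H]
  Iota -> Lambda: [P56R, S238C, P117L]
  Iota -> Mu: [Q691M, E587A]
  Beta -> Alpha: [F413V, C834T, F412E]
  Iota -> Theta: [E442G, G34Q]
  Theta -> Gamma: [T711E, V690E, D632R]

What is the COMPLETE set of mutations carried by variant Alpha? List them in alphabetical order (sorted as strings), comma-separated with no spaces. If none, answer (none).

Answer: C834T,F412E,F413V

Derivation:
At Beta: gained [] -> total []
At Alpha: gained ['F413V', 'C834T', 'F412E'] -> total ['C834T', 'F412E', 'F413V']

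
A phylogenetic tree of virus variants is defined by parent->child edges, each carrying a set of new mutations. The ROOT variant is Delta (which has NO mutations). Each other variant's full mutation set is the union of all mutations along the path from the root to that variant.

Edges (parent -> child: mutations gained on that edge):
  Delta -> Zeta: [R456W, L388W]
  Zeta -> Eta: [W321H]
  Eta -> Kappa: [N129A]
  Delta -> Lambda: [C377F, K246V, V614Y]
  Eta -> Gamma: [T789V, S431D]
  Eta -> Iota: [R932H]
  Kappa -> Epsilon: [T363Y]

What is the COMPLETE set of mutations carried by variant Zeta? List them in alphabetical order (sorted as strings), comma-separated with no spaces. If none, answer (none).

Answer: L388W,R456W

Derivation:
At Delta: gained [] -> total []
At Zeta: gained ['R456W', 'L388W'] -> total ['L388W', 'R456W']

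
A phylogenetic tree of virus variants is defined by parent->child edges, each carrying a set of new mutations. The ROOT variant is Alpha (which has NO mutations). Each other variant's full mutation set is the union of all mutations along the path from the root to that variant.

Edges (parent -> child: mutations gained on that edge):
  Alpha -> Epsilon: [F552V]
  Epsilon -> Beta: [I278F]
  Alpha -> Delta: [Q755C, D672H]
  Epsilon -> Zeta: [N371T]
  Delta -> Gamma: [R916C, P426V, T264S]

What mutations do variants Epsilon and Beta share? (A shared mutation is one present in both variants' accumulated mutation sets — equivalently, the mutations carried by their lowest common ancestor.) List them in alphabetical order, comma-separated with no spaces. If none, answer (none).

Accumulating mutations along path to Epsilon:
  At Alpha: gained [] -> total []
  At Epsilon: gained ['F552V'] -> total ['F552V']
Mutations(Epsilon) = ['F552V']
Accumulating mutations along path to Beta:
  At Alpha: gained [] -> total []
  At Epsilon: gained ['F552V'] -> total ['F552V']
  At Beta: gained ['I278F'] -> total ['F552V', 'I278F']
Mutations(Beta) = ['F552V', 'I278F']
Intersection: ['F552V'] ∩ ['F552V', 'I278F'] = ['F552V']

Answer: F552V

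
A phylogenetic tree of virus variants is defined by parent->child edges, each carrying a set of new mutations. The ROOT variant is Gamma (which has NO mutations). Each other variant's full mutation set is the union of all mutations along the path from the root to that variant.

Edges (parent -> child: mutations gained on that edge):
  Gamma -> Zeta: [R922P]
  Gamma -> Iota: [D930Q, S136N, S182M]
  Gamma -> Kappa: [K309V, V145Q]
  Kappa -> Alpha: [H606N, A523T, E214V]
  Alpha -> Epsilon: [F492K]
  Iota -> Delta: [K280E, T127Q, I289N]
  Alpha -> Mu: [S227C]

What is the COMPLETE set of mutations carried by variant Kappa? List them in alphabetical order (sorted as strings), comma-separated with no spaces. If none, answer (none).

At Gamma: gained [] -> total []
At Kappa: gained ['K309V', 'V145Q'] -> total ['K309V', 'V145Q']

Answer: K309V,V145Q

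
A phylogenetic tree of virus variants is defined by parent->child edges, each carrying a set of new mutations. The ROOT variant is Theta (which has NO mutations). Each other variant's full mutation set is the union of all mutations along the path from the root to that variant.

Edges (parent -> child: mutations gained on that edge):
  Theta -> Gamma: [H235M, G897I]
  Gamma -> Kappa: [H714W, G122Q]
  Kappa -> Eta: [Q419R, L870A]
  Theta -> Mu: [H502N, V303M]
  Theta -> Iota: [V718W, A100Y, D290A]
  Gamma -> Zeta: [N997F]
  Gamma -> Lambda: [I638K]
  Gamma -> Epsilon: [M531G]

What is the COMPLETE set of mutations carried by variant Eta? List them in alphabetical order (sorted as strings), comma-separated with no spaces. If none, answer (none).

Answer: G122Q,G897I,H235M,H714W,L870A,Q419R

Derivation:
At Theta: gained [] -> total []
At Gamma: gained ['H235M', 'G897I'] -> total ['G897I', 'H235M']
At Kappa: gained ['H714W', 'G122Q'] -> total ['G122Q', 'G897I', 'H235M', 'H714W']
At Eta: gained ['Q419R', 'L870A'] -> total ['G122Q', 'G897I', 'H235M', 'H714W', 'L870A', 'Q419R']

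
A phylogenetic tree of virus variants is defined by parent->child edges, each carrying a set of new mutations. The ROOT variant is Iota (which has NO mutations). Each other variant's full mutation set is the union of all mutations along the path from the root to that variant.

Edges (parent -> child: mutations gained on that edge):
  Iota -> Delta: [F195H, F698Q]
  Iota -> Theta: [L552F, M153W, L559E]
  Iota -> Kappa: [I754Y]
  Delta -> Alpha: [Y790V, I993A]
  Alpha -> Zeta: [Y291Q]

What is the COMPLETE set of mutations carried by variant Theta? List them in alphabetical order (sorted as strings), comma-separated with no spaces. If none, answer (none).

Answer: L552F,L559E,M153W

Derivation:
At Iota: gained [] -> total []
At Theta: gained ['L552F', 'M153W', 'L559E'] -> total ['L552F', 'L559E', 'M153W']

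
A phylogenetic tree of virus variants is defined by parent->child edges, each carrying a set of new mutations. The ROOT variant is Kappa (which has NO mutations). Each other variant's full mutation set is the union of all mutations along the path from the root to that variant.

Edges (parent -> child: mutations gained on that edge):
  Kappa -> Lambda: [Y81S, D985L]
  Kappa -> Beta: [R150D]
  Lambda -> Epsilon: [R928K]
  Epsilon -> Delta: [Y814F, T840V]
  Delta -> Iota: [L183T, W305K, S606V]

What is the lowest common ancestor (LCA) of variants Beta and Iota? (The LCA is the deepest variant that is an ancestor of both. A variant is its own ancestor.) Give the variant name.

Answer: Kappa

Derivation:
Path from root to Beta: Kappa -> Beta
  ancestors of Beta: {Kappa, Beta}
Path from root to Iota: Kappa -> Lambda -> Epsilon -> Delta -> Iota
  ancestors of Iota: {Kappa, Lambda, Epsilon, Delta, Iota}
Common ancestors: {Kappa}
Walk up from Iota: Iota (not in ancestors of Beta), Delta (not in ancestors of Beta), Epsilon (not in ancestors of Beta), Lambda (not in ancestors of Beta), Kappa (in ancestors of Beta)
Deepest common ancestor (LCA) = Kappa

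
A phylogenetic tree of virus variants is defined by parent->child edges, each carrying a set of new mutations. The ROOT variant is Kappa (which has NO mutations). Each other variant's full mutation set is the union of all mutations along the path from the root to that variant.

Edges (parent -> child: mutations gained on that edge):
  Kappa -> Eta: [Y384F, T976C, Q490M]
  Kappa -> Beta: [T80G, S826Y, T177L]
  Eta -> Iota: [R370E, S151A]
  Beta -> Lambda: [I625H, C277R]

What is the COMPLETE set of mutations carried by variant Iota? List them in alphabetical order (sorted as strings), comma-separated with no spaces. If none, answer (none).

At Kappa: gained [] -> total []
At Eta: gained ['Y384F', 'T976C', 'Q490M'] -> total ['Q490M', 'T976C', 'Y384F']
At Iota: gained ['R370E', 'S151A'] -> total ['Q490M', 'R370E', 'S151A', 'T976C', 'Y384F']

Answer: Q490M,R370E,S151A,T976C,Y384F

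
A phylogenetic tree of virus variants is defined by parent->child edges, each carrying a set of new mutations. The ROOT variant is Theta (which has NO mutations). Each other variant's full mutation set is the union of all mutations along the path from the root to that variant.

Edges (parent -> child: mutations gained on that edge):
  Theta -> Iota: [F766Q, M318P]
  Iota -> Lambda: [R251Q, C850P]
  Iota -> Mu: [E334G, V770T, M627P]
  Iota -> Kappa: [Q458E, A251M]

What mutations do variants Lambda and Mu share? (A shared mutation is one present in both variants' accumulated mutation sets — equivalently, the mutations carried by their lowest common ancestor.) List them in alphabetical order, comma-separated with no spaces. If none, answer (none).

Answer: F766Q,M318P

Derivation:
Accumulating mutations along path to Lambda:
  At Theta: gained [] -> total []
  At Iota: gained ['F766Q', 'M318P'] -> total ['F766Q', 'M318P']
  At Lambda: gained ['R251Q', 'C850P'] -> total ['C850P', 'F766Q', 'M318P', 'R251Q']
Mutations(Lambda) = ['C850P', 'F766Q', 'M318P', 'R251Q']
Accumulating mutations along path to Mu:
  At Theta: gained [] -> total []
  At Iota: gained ['F766Q', 'M318P'] -> total ['F766Q', 'M318P']
  At Mu: gained ['E334G', 'V770T', 'M627P'] -> total ['E334G', 'F766Q', 'M318P', 'M627P', 'V770T']
Mutations(Mu) = ['E334G', 'F766Q', 'M318P', 'M627P', 'V770T']
Intersection: ['C850P', 'F766Q', 'M318P', 'R251Q'] ∩ ['E334G', 'F766Q', 'M318P', 'M627P', 'V770T'] = ['F766Q', 'M318P']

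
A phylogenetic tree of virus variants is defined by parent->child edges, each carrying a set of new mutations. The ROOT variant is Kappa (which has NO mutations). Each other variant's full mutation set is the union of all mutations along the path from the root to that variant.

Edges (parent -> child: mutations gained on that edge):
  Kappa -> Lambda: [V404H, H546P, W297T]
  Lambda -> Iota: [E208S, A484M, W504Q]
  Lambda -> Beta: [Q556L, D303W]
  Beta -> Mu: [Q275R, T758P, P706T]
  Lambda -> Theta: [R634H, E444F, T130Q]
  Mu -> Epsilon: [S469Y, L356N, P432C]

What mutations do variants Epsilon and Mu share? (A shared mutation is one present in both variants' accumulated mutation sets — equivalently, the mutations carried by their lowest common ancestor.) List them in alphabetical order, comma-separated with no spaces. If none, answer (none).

Accumulating mutations along path to Epsilon:
  At Kappa: gained [] -> total []
  At Lambda: gained ['V404H', 'H546P', 'W297T'] -> total ['H546P', 'V404H', 'W297T']
  At Beta: gained ['Q556L', 'D303W'] -> total ['D303W', 'H546P', 'Q556L', 'V404H', 'W297T']
  At Mu: gained ['Q275R', 'T758P', 'P706T'] -> total ['D303W', 'H546P', 'P706T', 'Q275R', 'Q556L', 'T758P', 'V404H', 'W297T']
  At Epsilon: gained ['S469Y', 'L356N', 'P432C'] -> total ['D303W', 'H546P', 'L356N', 'P432C', 'P706T', 'Q275R', 'Q556L', 'S469Y', 'T758P', 'V404H', 'W297T']
Mutations(Epsilon) = ['D303W', 'H546P', 'L356N', 'P432C', 'P706T', 'Q275R', 'Q556L', 'S469Y', 'T758P', 'V404H', 'W297T']
Accumulating mutations along path to Mu:
  At Kappa: gained [] -> total []
  At Lambda: gained ['V404H', 'H546P', 'W297T'] -> total ['H546P', 'V404H', 'W297T']
  At Beta: gained ['Q556L', 'D303W'] -> total ['D303W', 'H546P', 'Q556L', 'V404H', 'W297T']
  At Mu: gained ['Q275R', 'T758P', 'P706T'] -> total ['D303W', 'H546P', 'P706T', 'Q275R', 'Q556L', 'T758P', 'V404H', 'W297T']
Mutations(Mu) = ['D303W', 'H546P', 'P706T', 'Q275R', 'Q556L', 'T758P', 'V404H', 'W297T']
Intersection: ['D303W', 'H546P', 'L356N', 'P432C', 'P706T', 'Q275R', 'Q556L', 'S469Y', 'T758P', 'V404H', 'W297T'] ∩ ['D303W', 'H546P', 'P706T', 'Q275R', 'Q556L', 'T758P', 'V404H', 'W297T'] = ['D303W', 'H546P', 'P706T', 'Q275R', 'Q556L', 'T758P', 'V404H', 'W297T']

Answer: D303W,H546P,P706T,Q275R,Q556L,T758P,V404H,W297T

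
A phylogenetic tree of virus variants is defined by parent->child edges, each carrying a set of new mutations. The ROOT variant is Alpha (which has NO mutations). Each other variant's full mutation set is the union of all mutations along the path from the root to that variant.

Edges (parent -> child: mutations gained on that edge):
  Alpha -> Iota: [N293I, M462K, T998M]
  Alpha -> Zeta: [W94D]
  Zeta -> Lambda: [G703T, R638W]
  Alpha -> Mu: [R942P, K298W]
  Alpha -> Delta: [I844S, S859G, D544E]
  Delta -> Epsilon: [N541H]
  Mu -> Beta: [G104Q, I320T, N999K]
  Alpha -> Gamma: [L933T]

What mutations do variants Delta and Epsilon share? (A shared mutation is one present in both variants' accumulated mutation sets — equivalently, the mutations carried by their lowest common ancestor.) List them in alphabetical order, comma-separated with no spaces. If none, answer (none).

Answer: D544E,I844S,S859G

Derivation:
Accumulating mutations along path to Delta:
  At Alpha: gained [] -> total []
  At Delta: gained ['I844S', 'S859G', 'D544E'] -> total ['D544E', 'I844S', 'S859G']
Mutations(Delta) = ['D544E', 'I844S', 'S859G']
Accumulating mutations along path to Epsilon:
  At Alpha: gained [] -> total []
  At Delta: gained ['I844S', 'S859G', 'D544E'] -> total ['D544E', 'I844S', 'S859G']
  At Epsilon: gained ['N541H'] -> total ['D544E', 'I844S', 'N541H', 'S859G']
Mutations(Epsilon) = ['D544E', 'I844S', 'N541H', 'S859G']
Intersection: ['D544E', 'I844S', 'S859G'] ∩ ['D544E', 'I844S', 'N541H', 'S859G'] = ['D544E', 'I844S', 'S859G']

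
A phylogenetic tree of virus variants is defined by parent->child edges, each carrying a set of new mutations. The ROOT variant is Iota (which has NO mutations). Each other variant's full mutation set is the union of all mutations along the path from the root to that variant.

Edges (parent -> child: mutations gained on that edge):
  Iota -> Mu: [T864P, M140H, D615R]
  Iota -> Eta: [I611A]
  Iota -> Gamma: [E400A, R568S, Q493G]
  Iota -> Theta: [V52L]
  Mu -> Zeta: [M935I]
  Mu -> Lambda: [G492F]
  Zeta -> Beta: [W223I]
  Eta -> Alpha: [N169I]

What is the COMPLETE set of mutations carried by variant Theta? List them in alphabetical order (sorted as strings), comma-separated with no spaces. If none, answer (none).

Answer: V52L

Derivation:
At Iota: gained [] -> total []
At Theta: gained ['V52L'] -> total ['V52L']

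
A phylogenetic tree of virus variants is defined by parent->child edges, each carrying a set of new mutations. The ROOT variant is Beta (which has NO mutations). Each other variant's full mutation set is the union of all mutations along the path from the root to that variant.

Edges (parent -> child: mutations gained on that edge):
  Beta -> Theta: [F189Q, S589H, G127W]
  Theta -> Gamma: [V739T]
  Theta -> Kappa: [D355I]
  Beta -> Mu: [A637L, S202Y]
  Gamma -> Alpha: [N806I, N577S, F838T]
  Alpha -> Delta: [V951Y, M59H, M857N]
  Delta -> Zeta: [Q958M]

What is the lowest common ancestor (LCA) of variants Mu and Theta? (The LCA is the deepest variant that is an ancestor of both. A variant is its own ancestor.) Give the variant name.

Path from root to Mu: Beta -> Mu
  ancestors of Mu: {Beta, Mu}
Path from root to Theta: Beta -> Theta
  ancestors of Theta: {Beta, Theta}
Common ancestors: {Beta}
Walk up from Theta: Theta (not in ancestors of Mu), Beta (in ancestors of Mu)
Deepest common ancestor (LCA) = Beta

Answer: Beta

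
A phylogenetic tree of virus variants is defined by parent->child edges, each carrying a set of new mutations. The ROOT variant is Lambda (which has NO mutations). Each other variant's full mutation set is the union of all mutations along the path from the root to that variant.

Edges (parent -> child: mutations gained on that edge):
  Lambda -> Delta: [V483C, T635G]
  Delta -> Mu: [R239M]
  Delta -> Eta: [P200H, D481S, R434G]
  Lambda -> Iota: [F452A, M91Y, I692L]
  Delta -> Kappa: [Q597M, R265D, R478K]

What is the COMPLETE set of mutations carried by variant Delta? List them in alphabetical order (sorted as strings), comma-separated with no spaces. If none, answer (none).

At Lambda: gained [] -> total []
At Delta: gained ['V483C', 'T635G'] -> total ['T635G', 'V483C']

Answer: T635G,V483C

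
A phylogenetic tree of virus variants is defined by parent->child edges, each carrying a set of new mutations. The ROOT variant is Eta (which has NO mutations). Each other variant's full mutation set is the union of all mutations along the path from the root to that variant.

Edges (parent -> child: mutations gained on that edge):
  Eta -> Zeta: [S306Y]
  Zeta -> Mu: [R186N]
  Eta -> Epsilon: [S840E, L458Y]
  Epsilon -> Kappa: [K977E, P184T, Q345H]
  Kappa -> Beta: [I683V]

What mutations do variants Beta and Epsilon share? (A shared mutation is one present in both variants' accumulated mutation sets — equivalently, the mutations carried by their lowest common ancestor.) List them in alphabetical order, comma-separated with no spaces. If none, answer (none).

Accumulating mutations along path to Beta:
  At Eta: gained [] -> total []
  At Epsilon: gained ['S840E', 'L458Y'] -> total ['L458Y', 'S840E']
  At Kappa: gained ['K977E', 'P184T', 'Q345H'] -> total ['K977E', 'L458Y', 'P184T', 'Q345H', 'S840E']
  At Beta: gained ['I683V'] -> total ['I683V', 'K977E', 'L458Y', 'P184T', 'Q345H', 'S840E']
Mutations(Beta) = ['I683V', 'K977E', 'L458Y', 'P184T', 'Q345H', 'S840E']
Accumulating mutations along path to Epsilon:
  At Eta: gained [] -> total []
  At Epsilon: gained ['S840E', 'L458Y'] -> total ['L458Y', 'S840E']
Mutations(Epsilon) = ['L458Y', 'S840E']
Intersection: ['I683V', 'K977E', 'L458Y', 'P184T', 'Q345H', 'S840E'] ∩ ['L458Y', 'S840E'] = ['L458Y', 'S840E']

Answer: L458Y,S840E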